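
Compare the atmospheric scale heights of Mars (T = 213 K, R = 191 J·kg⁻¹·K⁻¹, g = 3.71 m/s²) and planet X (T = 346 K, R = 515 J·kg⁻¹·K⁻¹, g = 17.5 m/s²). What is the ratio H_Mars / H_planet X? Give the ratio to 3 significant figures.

H = RT/g for each body.
H_Mars = 191 × 213 / 3.71 = 10966 m.
H_planet X = 515 × 346 / 17.5 = 10182 m.
H_Mars/H_planet X = 10966/10182 = 1.0770.

H_Mars/H_planet X ≈ 1.08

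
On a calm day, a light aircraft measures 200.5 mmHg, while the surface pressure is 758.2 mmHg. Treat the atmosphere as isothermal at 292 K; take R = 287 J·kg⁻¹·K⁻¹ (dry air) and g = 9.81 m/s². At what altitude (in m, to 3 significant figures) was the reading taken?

Scale height: H = RT/g = 287 × 292 / 9.81 = 8542.7 m.
Invert the barometric formula: z = H ln(P₀/P).
P₀/P = 758.2/200.5 = 3.7815; ln(3.7815) = 1.3301.
z = 8542.7 × 1.3301 = 11363 m.

z ≈ 11400 m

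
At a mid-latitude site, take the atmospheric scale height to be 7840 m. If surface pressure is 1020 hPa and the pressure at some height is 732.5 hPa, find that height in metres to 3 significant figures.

z ≈ 2600 m

Invert the barometric formula: z = H ln(P₀/P).
P₀/P = 1020/732.5 = 1.3925; ln(1.3925) = 0.33110.
z = 7840.0 × 0.33110 = 2595.8 m.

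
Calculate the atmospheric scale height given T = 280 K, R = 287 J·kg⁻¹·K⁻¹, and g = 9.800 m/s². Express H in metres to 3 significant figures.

H ≈ 8200 m

The scale height of an isothermal atmosphere is H = RT/g.
H = 287 × 280 / 9.800 = 80360/9.800 = 8200.0 m.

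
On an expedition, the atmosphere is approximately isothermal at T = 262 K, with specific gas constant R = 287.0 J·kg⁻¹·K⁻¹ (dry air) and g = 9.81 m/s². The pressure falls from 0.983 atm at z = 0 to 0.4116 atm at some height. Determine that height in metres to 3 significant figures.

Scale height: H = RT/g = 287.0 × 262 / 9.81 = 7665.0 m.
Invert the barometric formula: z = H ln(P₀/P).
P₀/P = 0.983/0.4116 = 2.3882; ln(2.3882) = 0.87054.
z = 7665.0 × 0.87054 = 6672.7 m.

z ≈ 6670 m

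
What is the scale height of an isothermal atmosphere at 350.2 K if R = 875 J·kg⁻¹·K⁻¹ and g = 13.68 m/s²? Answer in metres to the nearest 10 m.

The scale height of an isothermal atmosphere is H = RT/g.
H = 875 × 350.2 / 13.68 = 306420/13.68 = 22399 m.

H ≈ 22400 m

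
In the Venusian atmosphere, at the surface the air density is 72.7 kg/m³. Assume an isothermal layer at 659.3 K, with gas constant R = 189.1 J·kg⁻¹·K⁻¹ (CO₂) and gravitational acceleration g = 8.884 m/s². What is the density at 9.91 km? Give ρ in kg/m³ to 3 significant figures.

Scale height: H = RT/g = 189.1 × 659.3 / 8.884 = 14034 m.
In an isothermal atmosphere, density decays like pressure: ρ = ρ₀ exp(−z/H).
z/H = 9910.0/14034 = 0.70614; exp(−0.70614) = 0.49355.
ρ = 72.7 × 0.49355 = 35.881 kg/m³.

ρ ≈ 35.9 kg/m³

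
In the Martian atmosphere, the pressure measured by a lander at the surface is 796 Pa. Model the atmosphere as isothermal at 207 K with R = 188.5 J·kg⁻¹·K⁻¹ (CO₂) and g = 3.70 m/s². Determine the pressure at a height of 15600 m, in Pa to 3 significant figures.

Scale height: H = RT/g = 188.5 × 207 / 3.70 = 10546 m.
Barometric formula: P = P₀ exp(−z/H).
z/H = 15600/10546 = 1.4792; exp(−1.4792) = 0.22782.
P = 796 × 0.22782 = 181.34 Pa.

P ≈ 181 Pa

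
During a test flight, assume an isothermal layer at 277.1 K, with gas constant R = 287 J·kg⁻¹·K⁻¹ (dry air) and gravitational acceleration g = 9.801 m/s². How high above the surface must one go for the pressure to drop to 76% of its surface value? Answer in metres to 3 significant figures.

Scale height: H = RT/g = 287 × 277.1 / 9.801 = 8114.2 m.
Set P/P₀ = exp(−z/H) = 0.76, so z = −H ln(0.76).
−ln(0.76) = 0.27444; z = 8114.2 × 0.27444 = 2226.9 m.

z ≈ 2230 m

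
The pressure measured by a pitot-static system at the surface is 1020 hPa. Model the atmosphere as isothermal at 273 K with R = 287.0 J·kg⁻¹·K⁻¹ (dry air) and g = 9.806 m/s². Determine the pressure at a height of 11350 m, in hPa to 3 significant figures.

Scale height: H = RT/g = 287.0 × 273 / 9.806 = 7990.1 m.
Barometric formula: P = P₀ exp(−z/H).
z/H = 11350/7990.1 = 1.4205; exp(−1.4205) = 0.24159.
P = 1020 × 0.24159 = 246.42 hPa.

P ≈ 246 hPa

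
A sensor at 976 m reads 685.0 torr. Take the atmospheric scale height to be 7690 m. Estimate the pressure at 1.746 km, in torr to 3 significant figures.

Between two levels, P₂ = P₁ exp(−Δz/H) with Δz = z₂ − z₁.
Δz = 1746.0 − 976.00 = 770.00 m; Δz/H = 770.00/7690.0 = 0.10013.
P₂ = 685.0 × exp(−0.10013) = 685.0 × 0.90472 = 619.73 torr.

P ≈ 620 torr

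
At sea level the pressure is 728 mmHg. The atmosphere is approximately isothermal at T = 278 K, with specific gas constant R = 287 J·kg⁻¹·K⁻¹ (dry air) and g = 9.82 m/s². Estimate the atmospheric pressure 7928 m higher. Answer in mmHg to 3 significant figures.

P ≈ 274 mmHg

Scale height: H = RT/g = 287 × 278 / 9.82 = 8124.8 m.
Barometric formula: P = P₀ exp(−z/H).
z/H = 7928.0/8124.8 = 0.97578; exp(−0.97578) = 0.37690.
P = 728 × 0.37690 = 274.38 mmHg.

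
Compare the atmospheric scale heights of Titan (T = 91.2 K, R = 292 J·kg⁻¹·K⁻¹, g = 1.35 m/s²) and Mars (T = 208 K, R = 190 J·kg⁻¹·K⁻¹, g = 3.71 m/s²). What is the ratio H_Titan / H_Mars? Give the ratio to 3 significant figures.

H_Titan/H_Mars ≈ 1.85

H = RT/g for each body.
H_Titan = 292 × 91.2 / 1.35 = 19726 m.
H_Mars = 190 × 208 / 3.71 = 10652 m.
H_Titan/H_Mars = 19726/10652 = 1.8519.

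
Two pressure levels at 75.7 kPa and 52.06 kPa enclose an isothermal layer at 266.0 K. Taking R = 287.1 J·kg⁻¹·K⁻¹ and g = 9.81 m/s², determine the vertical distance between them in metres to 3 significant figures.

Δz ≈ 2910 m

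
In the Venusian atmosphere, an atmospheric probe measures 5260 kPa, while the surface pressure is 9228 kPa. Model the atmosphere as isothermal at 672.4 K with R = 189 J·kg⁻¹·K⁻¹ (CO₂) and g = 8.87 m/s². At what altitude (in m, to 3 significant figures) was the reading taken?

z ≈ 8050 m

Scale height: H = RT/g = 189 × 672.4 / 8.87 = 14327 m.
Invert the barometric formula: z = H ln(P₀/P).
P₀/P = 9228/5260 = 1.7544; ln(1.7544) = 0.56213.
z = 14327 × 0.56213 = 8053.6 m.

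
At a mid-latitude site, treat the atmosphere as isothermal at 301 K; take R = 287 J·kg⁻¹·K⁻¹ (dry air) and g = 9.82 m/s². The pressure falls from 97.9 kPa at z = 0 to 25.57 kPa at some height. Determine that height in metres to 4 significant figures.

z ≈ 11810 m

Scale height: H = RT/g = 287 × 301 / 9.82 = 8797.0 m.
Invert the barometric formula: z = H ln(P₀/P).
P₀/P = 97.9/25.57 = 3.8287; ln(3.8287) = 1.3425.
z = 8797.0 × 1.3425 = 11810 m.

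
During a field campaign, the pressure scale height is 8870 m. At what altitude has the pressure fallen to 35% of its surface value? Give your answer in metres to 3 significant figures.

z ≈ 9310 m

Set P/P₀ = exp(−z/H) = 0.35, so z = −H ln(0.35).
−ln(0.35) = 1.0498; z = 8870.0 × 1.0498 = 9311.7 m.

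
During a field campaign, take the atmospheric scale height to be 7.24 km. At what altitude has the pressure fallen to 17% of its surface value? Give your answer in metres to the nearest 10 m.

z ≈ 12830 m

Set P/P₀ = exp(−z/H) = 0.17, so z = −H ln(0.17).
−ln(0.17) = 1.7720; z = 7240.0 × 1.7720 = 12829 m.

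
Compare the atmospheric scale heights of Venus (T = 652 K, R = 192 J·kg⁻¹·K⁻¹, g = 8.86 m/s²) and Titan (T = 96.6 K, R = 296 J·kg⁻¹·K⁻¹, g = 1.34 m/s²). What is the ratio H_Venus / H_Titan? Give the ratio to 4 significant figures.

H_Venus/H_Titan ≈ 0.6621

H = RT/g for each body.
H_Venus = 192 × 652 / 8.86 = 14129 m.
H_Titan = 296 × 96.6 / 1.34 = 21339 m.
H_Venus/H_Titan = 14129/21339 = 0.66212.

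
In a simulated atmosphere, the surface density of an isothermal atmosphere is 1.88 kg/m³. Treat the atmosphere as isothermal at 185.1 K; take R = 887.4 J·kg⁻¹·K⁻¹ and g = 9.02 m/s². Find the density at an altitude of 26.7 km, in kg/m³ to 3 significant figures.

Scale height: H = RT/g = 887.4 × 185.1 / 9.02 = 18210 m.
In an isothermal atmosphere, density decays like pressure: ρ = ρ₀ exp(−z/H).
z/H = 26700/18210 = 1.4662; exp(−1.4662) = 0.23080.
ρ = 1.88 × 0.23080 = 0.43390 kg/m³.

ρ ≈ 0.434 kg/m³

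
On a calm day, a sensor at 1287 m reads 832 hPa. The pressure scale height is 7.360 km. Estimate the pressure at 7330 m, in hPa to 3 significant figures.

Between two levels, P₂ = P₁ exp(−Δz/H) with Δz = z₂ − z₁.
Δz = 7330.0 − 1287.0 = 6043.0 m; Δz/H = 6043.0/7360.0 = 0.82106.
P₂ = 832 × exp(−0.82106) = 832 × 0.43997 = 366.06 hPa.

P ≈ 366 hPa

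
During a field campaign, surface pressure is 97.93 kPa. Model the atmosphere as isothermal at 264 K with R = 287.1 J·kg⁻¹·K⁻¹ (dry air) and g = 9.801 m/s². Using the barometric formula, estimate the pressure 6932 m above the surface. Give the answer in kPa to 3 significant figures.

P ≈ 40.0 kPa

Scale height: H = RT/g = 287.1 × 264 / 9.801 = 7733.3 m.
Barometric formula: P = P₀ exp(−z/H).
z/H = 6932.0/7733.3 = 0.89638; exp(−0.89638) = 0.40804.
P = 97.93 × 0.40804 = 39.959 kPa.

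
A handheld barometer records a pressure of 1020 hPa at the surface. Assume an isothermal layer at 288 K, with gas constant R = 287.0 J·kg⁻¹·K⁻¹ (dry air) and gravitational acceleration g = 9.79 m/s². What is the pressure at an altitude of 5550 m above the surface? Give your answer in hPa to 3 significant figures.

P ≈ 529 hPa

Scale height: H = RT/g = 287.0 × 288 / 9.79 = 8442.9 m.
Barometric formula: P = P₀ exp(−z/H).
z/H = 5550.0/8442.9 = 0.65736; exp(−0.65736) = 0.51822.
P = 1020 × 0.51822 = 528.58 hPa.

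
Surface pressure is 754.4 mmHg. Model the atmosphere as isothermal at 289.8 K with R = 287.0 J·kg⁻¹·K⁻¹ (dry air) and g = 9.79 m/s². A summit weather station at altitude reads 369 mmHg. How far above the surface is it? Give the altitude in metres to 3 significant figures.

z ≈ 6080 m

Scale height: H = RT/g = 287.0 × 289.8 / 9.79 = 8495.7 m.
Invert the barometric formula: z = H ln(P₀/P).
P₀/P = 754.4/369 = 2.0444; ln(2.0444) = 0.71510.
z = 8495.7 × 0.71510 = 6075.3 m.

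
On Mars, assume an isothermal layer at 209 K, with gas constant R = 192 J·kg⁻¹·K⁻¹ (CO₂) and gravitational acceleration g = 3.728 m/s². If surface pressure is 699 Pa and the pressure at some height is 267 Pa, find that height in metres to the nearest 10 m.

z ≈ 10360 m

Scale height: H = RT/g = 192 × 209 / 3.728 = 10764 m.
Invert the barometric formula: z = H ln(P₀/P).
P₀/P = 699/267 = 2.6180; ln(2.6180) = 0.96241.
z = 10764 × 0.96241 = 10359 m.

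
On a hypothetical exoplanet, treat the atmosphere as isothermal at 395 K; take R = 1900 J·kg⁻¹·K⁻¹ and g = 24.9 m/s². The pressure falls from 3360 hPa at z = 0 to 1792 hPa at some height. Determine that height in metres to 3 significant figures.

Scale height: H = RT/g = 1900 × 395 / 24.9 = 30141 m.
Invert the barometric formula: z = H ln(P₀/P).
P₀/P = 3360/1792 = 1.8750; ln(1.8750) = 0.62861.
z = 30141 × 0.62861 = 18947 m.

z ≈ 18900 m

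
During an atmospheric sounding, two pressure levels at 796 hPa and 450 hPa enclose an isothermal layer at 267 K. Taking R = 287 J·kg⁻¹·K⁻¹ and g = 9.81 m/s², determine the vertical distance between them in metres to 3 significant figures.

Δz ≈ 4460 m

Hypsometric equation: Δz = (R T̄/g) ln(P₁/P₂).
R T̄/g = 287 × 267 / 9.81 = 7811.3 m.
ln(796/450) = ln(1.7689) = 0.57036.
Δz = 7811.3 × 0.57036 = 4455.3 m.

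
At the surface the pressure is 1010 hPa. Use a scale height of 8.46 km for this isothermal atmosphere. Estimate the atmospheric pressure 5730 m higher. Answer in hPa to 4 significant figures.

Barometric formula: P = P₀ exp(−z/H).
z/H = 5730.0/8460.0 = 0.67730; exp(−0.67730) = 0.50799.
P = 1010 × 0.50799 = 513.07 hPa.

P ≈ 513.1 hPa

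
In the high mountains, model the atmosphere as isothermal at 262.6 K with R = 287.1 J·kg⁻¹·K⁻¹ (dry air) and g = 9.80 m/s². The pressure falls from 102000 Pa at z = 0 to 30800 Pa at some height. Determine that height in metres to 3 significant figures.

Scale height: H = RT/g = 287.1 × 262.6 / 9.80 = 7693.1 m.
Invert the barometric formula: z = H ln(P₀/P).
P₀/P = 102000/30800 = 3.3117; ln(3.3117) = 1.1975.
z = 7693.1 × 1.1975 = 9212.5 m.

z ≈ 9210 m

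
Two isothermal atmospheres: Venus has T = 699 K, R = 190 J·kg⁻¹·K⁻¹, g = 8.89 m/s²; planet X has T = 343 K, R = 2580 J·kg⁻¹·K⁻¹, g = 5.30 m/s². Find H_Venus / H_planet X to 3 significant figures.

H = RT/g for each body.
H_Venus = 190 × 699 / 8.89 = 14939 m.
H_planet X = 2580 × 343 / 5.30 = 166970 m.
H_Venus/H_planet X = 14939/166970 = 0.089471.

H_Venus/H_planet X ≈ 0.0895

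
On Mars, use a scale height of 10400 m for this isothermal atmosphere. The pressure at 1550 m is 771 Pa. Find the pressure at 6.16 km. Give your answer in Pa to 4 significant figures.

Between two levels, P₂ = P₁ exp(−Δz/H) with Δz = z₂ − z₁.
Δz = 6160.0 − 1550.0 = 4610.0 m; Δz/H = 4610.0/10400 = 0.44327.
P₂ = 771 × exp(−0.44327) = 771 × 0.64193 = 494.93 Pa.

P ≈ 494.9 Pa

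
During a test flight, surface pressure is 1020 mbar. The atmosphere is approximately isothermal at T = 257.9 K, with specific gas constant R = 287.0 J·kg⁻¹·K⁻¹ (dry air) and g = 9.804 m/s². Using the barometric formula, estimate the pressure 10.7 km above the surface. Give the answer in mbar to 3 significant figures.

P ≈ 247 mbar

Scale height: H = RT/g = 287.0 × 257.9 / 9.804 = 7549.7 m.
Barometric formula: P = P₀ exp(−z/H).
z/H = 10700/7549.7 = 1.4173; exp(−1.4173) = 0.24237.
P = 1020 × 0.24237 = 247.22 mbar.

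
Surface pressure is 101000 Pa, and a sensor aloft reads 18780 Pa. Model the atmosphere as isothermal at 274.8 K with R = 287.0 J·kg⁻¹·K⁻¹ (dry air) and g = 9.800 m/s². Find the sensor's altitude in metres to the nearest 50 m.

Scale height: H = RT/g = 287.0 × 274.8 / 9.800 = 8047.7 m.
Invert the barometric formula: z = H ln(P₀/P).
P₀/P = 101000/18780 = 5.3781; ln(5.3781) = 1.6823.
z = 8047.7 × 1.6823 = 13539 m.

z ≈ 13550 m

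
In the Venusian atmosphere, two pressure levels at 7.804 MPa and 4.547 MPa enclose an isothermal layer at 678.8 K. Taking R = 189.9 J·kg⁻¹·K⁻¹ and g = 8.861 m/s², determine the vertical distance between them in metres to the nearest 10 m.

Δz ≈ 7860 m

Hypsometric equation: Δz = (R T̄/g) ln(P₁/P₂).
R T̄/g = 189.9 × 678.8 / 8.861 = 14547 m.
ln(7.804/4.547) = ln(1.7163) = 0.54017.
Δz = 14547 × 0.54017 = 7857.9 m.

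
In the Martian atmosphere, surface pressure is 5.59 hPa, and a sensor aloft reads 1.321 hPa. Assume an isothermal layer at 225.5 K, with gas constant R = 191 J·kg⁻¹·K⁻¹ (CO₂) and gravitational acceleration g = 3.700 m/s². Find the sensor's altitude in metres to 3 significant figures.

Scale height: H = RT/g = 191 × 225.5 / 3.700 = 11641 m.
Invert the barometric formula: z = H ln(P₀/P).
P₀/P = 5.59/1.321 = 4.2316; ln(4.2316) = 1.4426.
z = 11641 × 1.4426 = 16793 m.

z ≈ 16800 m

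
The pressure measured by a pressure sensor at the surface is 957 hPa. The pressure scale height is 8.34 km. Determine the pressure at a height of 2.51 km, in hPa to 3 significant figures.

Barometric formula: P = P₀ exp(−z/H).
z/H = 2510.0/8340.0 = 0.30096; exp(−0.30096) = 0.74011.
P = 957 × 0.74011 = 708.29 hPa.

P ≈ 708 hPa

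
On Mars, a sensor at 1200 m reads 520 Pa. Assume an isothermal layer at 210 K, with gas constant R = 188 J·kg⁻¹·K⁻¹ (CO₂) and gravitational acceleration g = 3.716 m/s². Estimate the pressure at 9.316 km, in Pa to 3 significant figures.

Scale height: H = RT/g = 188 × 210 / 3.716 = 10624 m.
Between two levels, P₂ = P₁ exp(−Δz/H) with Δz = z₂ − z₁.
Δz = 9316.0 − 1200.0 = 8116.0 m; Δz/H = 8116.0/10624 = 0.76393.
P₂ = 520 × exp(−0.76393) = 520 × 0.46583 = 242.23 Pa.

P ≈ 242 Pa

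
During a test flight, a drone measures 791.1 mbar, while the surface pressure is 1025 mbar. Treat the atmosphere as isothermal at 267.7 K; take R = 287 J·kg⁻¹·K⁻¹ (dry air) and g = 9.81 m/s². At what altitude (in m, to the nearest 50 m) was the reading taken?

z ≈ 2050 m

Scale height: H = RT/g = 287 × 267.7 / 9.81 = 7831.8 m.
Invert the barometric formula: z = H ln(P₀/P).
P₀/P = 1025/791.1 = 1.2957; ln(1.2957) = 0.25905.
z = 7831.8 × 0.25905 = 2028.8 m.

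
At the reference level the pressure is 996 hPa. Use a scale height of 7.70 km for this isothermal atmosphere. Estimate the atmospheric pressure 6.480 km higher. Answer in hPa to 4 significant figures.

P ≈ 429.3 hPa

Barometric formula: P = P₀ exp(−z/H).
z/H = 6480.0/7700.0 = 0.84156; exp(−0.84156) = 0.43104.
P = 996 × 0.43104 = 429.32 hPa.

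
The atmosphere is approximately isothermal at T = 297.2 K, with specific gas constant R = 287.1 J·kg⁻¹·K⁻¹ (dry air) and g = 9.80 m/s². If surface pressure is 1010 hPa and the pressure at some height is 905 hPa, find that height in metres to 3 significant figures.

Scale height: H = RT/g = 287.1 × 297.2 / 9.80 = 8706.7 m.
Invert the barometric formula: z = H ln(P₀/P).
P₀/P = 1010/905 = 1.1160; ln(1.1160) = 0.10975.
z = 8706.7 × 0.10975 = 955.56 m.

z ≈ 956 m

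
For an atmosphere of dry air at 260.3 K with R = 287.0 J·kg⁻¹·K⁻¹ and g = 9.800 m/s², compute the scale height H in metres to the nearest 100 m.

H ≈ 7600 m

The scale height of an isothermal atmosphere is H = RT/g.
H = 287.0 × 260.3 / 9.800 = 74706/9.800 = 7623.1 m.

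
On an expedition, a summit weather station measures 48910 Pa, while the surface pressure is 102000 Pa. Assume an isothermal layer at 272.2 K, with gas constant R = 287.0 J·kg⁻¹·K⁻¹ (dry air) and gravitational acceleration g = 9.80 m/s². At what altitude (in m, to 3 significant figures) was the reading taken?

z ≈ 5860 m

Scale height: H = RT/g = 287.0 × 272.2 / 9.80 = 7971.6 m.
Invert the barometric formula: z = H ln(P₀/P).
P₀/P = 102000/48910 = 2.0855; ln(2.0855) = 0.73501.
z = 7971.6 × 0.73501 = 5859.2 m.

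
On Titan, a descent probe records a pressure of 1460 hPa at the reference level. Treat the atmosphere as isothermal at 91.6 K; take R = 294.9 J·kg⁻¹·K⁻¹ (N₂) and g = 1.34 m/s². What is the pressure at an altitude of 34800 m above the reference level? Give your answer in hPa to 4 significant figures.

Scale height: H = RT/g = 294.9 × 91.6 / 1.34 = 20159 m.
Barometric formula: P = P₀ exp(−z/H).
z/H = 34800/20159 = 1.7263; exp(−1.7263) = 0.17794.
P = 1460 × 0.17794 = 259.79 hPa.

P ≈ 259.8 hPa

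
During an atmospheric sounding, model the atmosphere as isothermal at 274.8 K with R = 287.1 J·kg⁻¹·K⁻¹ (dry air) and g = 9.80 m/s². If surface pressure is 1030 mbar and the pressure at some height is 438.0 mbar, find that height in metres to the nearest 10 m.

z ≈ 6880 m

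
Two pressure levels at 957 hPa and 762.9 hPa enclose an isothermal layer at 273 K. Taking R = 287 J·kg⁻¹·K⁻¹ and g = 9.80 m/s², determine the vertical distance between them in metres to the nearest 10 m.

Hypsometric equation: Δz = (R T̄/g) ln(P₁/P₂).
R T̄/g = 287 × 273 / 9.80 = 7995.0 m.
ln(957/762.9) = ln(1.2544) = 0.22666.
Δz = 7995.0 × 0.22666 = 1812.1 m.

Δz ≈ 1810 m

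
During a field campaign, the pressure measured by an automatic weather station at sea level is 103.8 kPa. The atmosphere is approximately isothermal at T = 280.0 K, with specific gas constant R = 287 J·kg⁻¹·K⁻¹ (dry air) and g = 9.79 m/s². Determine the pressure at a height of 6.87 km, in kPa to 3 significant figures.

Scale height: H = RT/g = 287 × 280.0 / 9.79 = 8208.4 m.
Barometric formula: P = P₀ exp(−z/H).
z/H = 6870.0/8208.4 = 0.83695; exp(−0.83695) = 0.43303.
P = 103.8 × 0.43303 = 44.949 kPa.

P ≈ 44.9 kPa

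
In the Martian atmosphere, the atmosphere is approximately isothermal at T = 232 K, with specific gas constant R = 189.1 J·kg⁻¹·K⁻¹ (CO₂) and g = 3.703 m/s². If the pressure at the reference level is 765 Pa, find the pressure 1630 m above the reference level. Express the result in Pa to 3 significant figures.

P ≈ 667 Pa

Scale height: H = RT/g = 189.1 × 232 / 3.703 = 11847 m.
Barometric formula: P = P₀ exp(−z/H).
z/H = 1630.0/11847 = 0.13759; exp(−0.13759) = 0.87146.
P = 765 × 0.87146 = 666.67 Pa.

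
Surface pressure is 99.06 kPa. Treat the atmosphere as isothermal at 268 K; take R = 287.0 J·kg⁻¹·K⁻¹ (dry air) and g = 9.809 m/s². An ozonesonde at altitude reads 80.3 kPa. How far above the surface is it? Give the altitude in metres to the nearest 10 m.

z ≈ 1650 m

Scale height: H = RT/g = 287.0 × 268 / 9.809 = 7841.4 m.
Invert the barometric formula: z = H ln(P₀/P).
P₀/P = 99.06/80.3 = 1.2336; ln(1.2336) = 0.20994.
z = 7841.4 × 0.20994 = 1646.2 m.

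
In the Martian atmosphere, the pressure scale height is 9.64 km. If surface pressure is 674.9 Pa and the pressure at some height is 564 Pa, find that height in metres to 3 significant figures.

z ≈ 1730 m

Invert the barometric formula: z = H ln(P₀/P).
P₀/P = 674.9/564 = 1.1966; ln(1.1966) = 0.17948.
z = 9640.0 × 0.17948 = 1730.2 m.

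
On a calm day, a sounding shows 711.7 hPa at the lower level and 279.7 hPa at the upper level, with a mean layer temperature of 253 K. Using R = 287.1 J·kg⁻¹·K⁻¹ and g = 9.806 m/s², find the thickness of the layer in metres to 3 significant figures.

Δz ≈ 6920 m

Hypsometric equation: Δz = (R T̄/g) ln(P₁/P₂).
R T̄/g = 287.1 × 253 / 9.806 = 7407.3 m.
ln(711.7/279.7) = ln(2.5445) = 0.93393.
Δz = 7407.3 × 0.93393 = 6917.9 m.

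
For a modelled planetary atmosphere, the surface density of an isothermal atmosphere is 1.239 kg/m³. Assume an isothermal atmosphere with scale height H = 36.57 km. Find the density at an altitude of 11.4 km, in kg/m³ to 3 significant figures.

In an isothermal atmosphere, density decays like pressure: ρ = ρ₀ exp(−z/H).
z/H = 11400/36570 = 0.31173; exp(−0.31173) = 0.73218.
ρ = 1.239 × 0.73218 = 0.90717 kg/m³.

ρ ≈ 0.907 kg/m³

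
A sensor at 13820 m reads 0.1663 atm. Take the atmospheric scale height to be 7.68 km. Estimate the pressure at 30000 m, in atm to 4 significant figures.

Between two levels, P₂ = P₁ exp(−Δz/H) with Δz = z₂ − z₁.
Δz = 30000 − 13820 = 16180 m; Δz/H = 16180/7680.0 = 2.1068.
P₂ = 0.1663 × exp(−2.1068) = 0.1663 × 0.12163 = 0.020227 atm.

P ≈ 0.02023 atm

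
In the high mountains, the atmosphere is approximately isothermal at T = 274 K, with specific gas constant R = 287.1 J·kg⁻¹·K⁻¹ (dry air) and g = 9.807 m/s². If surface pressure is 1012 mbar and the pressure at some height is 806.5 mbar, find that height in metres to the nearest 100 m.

Scale height: H = RT/g = 287.1 × 274 / 9.807 = 8021.4 m.
Invert the barometric formula: z = H ln(P₀/P).
P₀/P = 1012/806.5 = 1.2548; ln(1.2548) = 0.22698.
z = 8021.4 × 0.22698 = 1820.7 m.

z ≈ 1800 m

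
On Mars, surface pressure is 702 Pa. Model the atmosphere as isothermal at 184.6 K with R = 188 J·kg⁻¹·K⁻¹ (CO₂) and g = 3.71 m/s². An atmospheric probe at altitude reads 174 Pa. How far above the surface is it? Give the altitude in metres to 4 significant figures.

z ≈ 13050 m

Scale height: H = RT/g = 188 × 184.6 / 3.71 = 9354.4 m.
Invert the barometric formula: z = H ln(P₀/P).
P₀/P = 702/174 = 4.0345; ln(4.0345) = 1.3949.
z = 9354.4 × 1.3949 = 13048 m.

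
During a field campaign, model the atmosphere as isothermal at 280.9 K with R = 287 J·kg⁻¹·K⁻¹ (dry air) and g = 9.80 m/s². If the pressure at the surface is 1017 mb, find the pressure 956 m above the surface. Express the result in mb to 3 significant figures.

Scale height: H = RT/g = 287 × 280.9 / 9.80 = 8226.4 m.
Barometric formula: P = P₀ exp(−z/H).
z/H = 956.00/8226.4 = 0.11621; exp(−0.11621) = 0.89029.
P = 1017 × 0.89029 = 905.42 mb.

P ≈ 905 mb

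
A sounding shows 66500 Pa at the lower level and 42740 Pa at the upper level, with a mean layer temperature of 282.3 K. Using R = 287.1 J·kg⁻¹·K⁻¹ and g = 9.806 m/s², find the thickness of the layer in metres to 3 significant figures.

Hypsometric equation: Δz = (R T̄/g) ln(P₁/P₂).
R T̄/g = 287.1 × 282.3 / 9.806 = 8265.2 m.
ln(66500/42740) = ln(1.5559) = 0.44205.
Δz = 8265.2 × 0.44205 = 3653.6 m.

Δz ≈ 3650 m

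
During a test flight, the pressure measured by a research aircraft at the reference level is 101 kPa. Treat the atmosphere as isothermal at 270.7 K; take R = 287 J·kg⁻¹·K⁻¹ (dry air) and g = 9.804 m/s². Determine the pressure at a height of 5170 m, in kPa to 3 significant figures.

P ≈ 52.6 kPa

Scale height: H = RT/g = 287 × 270.7 / 9.804 = 7924.4 m.
Barometric formula: P = P₀ exp(−z/H).
z/H = 5170.0/7924.4 = 0.65242; exp(−0.65242) = 0.52078.
P = 101 × 0.52078 = 52.599 kPa.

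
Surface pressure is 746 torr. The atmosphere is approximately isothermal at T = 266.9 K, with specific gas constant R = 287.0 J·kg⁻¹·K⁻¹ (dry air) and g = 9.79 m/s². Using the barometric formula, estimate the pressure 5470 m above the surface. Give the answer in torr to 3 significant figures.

Scale height: H = RT/g = 287.0 × 266.9 / 9.79 = 7824.3 m.
Barometric formula: P = P₀ exp(−z/H).
z/H = 5470.0/7824.3 = 0.69910; exp(−0.69910) = 0.49703.
P = 746 × 0.49703 = 370.78 torr.

P ≈ 371 torr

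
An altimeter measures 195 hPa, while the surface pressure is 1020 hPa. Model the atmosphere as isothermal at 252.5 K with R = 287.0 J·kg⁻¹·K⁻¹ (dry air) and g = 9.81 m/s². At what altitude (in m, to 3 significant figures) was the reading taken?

Scale height: H = RT/g = 287.0 × 252.5 / 9.81 = 7387.1 m.
Invert the barometric formula: z = H ln(P₀/P).
P₀/P = 1020/195 = 5.2308; ln(5.2308) = 1.6546.
z = 7387.1 × 1.6546 = 12223 m.

z ≈ 12200 m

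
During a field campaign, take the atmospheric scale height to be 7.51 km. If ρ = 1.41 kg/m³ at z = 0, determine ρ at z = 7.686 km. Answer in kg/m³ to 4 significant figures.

ρ ≈ 0.5067 kg/m³

In an isothermal atmosphere, density decays like pressure: ρ = ρ₀ exp(−z/H).
z/H = 7686.0/7510.0 = 1.0234; exp(−1.0234) = 0.35937.
ρ = 1.41 × 0.35937 = 0.50671 kg/m³.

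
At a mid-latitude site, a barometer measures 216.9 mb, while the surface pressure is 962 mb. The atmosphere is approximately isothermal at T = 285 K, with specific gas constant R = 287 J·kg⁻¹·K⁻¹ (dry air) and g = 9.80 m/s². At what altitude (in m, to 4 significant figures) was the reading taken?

Scale height: H = RT/g = 287 × 285 / 9.80 = 8346.4 m.
Invert the barometric formula: z = H ln(P₀/P).
P₀/P = 962/216.9 = 4.4352; ln(4.4352) = 1.4896.
z = 8346.4 × 1.4896 = 12433 m.

z ≈ 12430 m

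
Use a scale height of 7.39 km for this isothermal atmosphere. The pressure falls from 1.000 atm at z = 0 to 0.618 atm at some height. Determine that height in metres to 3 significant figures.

z ≈ 3560 m

Invert the barometric formula: z = H ln(P₀/P).
P₀/P = 1.000/0.618 = 1.6181; ln(1.6181) = 0.48125.
z = 7390.0 × 0.48125 = 3556.4 m.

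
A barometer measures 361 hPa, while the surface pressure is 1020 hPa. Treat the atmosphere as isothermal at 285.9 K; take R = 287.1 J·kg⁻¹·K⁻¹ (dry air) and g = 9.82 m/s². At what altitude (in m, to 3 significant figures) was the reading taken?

Scale height: H = RT/g = 287.1 × 285.9 / 9.82 = 8358.6 m.
Invert the barometric formula: z = H ln(P₀/P).
P₀/P = 1020/361 = 2.8255; ln(2.8255) = 1.0387.
z = 8358.6 × 1.0387 = 8682.1 m.

z ≈ 8680 m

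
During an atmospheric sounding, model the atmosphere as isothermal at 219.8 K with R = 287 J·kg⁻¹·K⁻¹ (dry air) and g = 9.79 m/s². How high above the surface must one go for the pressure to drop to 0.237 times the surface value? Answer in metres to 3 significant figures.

z ≈ 9280 m

Scale height: H = RT/g = 287 × 219.8 / 9.79 = 6443.6 m.
Set P/P₀ = exp(−z/H) = 0.237, so z = −H ln(0.237).
−ln(0.237) = 1.4397; z = 6443.6 × 1.4397 = 9276.9 m.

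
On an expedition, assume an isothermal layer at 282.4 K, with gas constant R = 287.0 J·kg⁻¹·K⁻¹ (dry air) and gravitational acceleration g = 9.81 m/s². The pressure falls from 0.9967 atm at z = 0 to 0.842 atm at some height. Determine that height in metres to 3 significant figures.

Scale height: H = RT/g = 287.0 × 282.4 / 9.81 = 8261.9 m.
Invert the barometric formula: z = H ln(P₀/P).
P₀/P = 0.9967/0.842 = 1.1837; ln(1.1837) = 0.16865.
z = 8261.9 × 0.16865 = 1393.4 m.

z ≈ 1390 m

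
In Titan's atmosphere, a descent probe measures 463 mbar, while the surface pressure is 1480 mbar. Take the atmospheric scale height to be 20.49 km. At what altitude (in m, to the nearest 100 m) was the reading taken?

Invert the barometric formula: z = H ln(P₀/P).
P₀/P = 1480/463 = 3.1965; ln(3.1965) = 1.1621.
z = 20490 × 1.1621 = 23811 m.

z ≈ 23800 m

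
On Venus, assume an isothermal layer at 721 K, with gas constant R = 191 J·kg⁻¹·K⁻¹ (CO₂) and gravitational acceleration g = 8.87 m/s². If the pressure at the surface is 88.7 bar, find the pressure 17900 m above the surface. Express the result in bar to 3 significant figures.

Scale height: H = RT/g = 191 × 721 / 8.87 = 15525 m.
Barometric formula: P = P₀ exp(−z/H).
z/H = 17900/15525 = 1.1530; exp(−1.1530) = 0.31569.
P = 88.7 × 0.31569 = 28.002 bar.

P ≈ 28.0 bar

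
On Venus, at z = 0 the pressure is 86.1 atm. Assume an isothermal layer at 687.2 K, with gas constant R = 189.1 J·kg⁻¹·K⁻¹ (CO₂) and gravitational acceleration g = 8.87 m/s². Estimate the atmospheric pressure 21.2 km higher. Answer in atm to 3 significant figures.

P ≈ 20.3 atm

Scale height: H = RT/g = 189.1 × 687.2 / 8.87 = 14650 m.
Barometric formula: P = P₀ exp(−z/H).
z/H = 21200/14650 = 1.4471; exp(−1.4471) = 0.23525.
P = 86.1 × 0.23525 = 20.255 atm.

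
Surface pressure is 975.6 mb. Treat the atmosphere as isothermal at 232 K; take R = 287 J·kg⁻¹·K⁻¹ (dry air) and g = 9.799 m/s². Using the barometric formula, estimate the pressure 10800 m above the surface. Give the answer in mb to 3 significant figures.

Scale height: H = RT/g = 287 × 232 / 9.799 = 6795.0 m.
Barometric formula: P = P₀ exp(−z/H).
z/H = 10800/6795.0 = 1.5894; exp(−1.5894) = 0.20405.
P = 975.6 × 0.20405 = 199.07 mb.

P ≈ 199 mb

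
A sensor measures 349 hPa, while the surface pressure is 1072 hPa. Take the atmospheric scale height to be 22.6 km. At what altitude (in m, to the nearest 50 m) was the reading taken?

z ≈ 25350 m

Invert the barometric formula: z = H ln(P₀/P).
P₀/P = 1072/349 = 3.0716; ln(3.0716) = 1.1222.
z = 22600 × 1.1222 = 25362 m.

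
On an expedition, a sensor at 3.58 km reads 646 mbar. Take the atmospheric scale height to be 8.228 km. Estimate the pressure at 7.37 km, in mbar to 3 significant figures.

Between two levels, P₂ = P₁ exp(−Δz/H) with Δz = z₂ − z₁.
Δz = 7370.0 − 3580.0 = 3790.0 m; Δz/H = 3790.0/8228.0 = 0.46062.
P₂ = 646 × exp(−0.46062) = 646 × 0.63089 = 407.55 mbar.

P ≈ 408 mbar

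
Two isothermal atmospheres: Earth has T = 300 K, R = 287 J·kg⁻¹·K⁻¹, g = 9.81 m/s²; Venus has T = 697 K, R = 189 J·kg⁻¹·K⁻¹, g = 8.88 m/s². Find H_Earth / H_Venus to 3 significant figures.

H = RT/g for each body.
H_Earth = 287 × 300 / 9.81 = 8776.8 m.
H_Venus = 189 × 697 / 8.88 = 14835 m.
H_Earth/H_Venus = 8776.8/14835 = 0.59163.

H_Earth/H_Venus ≈ 0.592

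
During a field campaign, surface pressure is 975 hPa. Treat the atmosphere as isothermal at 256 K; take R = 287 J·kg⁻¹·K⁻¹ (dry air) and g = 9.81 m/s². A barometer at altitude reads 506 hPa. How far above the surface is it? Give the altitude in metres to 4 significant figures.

Scale height: H = RT/g = 287 × 256 / 9.81 = 7489.5 m.
Invert the barometric formula: z = H ln(P₀/P).
P₀/P = 975/506 = 1.9269; ln(1.9269) = 0.65591.
z = 7489.5 × 0.65591 = 4912.4 m.

z ≈ 4912 m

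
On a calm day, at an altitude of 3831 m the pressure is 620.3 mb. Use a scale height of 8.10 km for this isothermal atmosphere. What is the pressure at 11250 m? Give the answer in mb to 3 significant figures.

Between two levels, P₂ = P₁ exp(−Δz/H) with Δz = z₂ − z₁.
Δz = 11250 − 3831.0 = 7419.0 m; Δz/H = 7419.0/8100.0 = 0.91593.
P₂ = 620.3 × exp(−0.91593) = 620.3 × 0.40014 = 248.21 mb.

P ≈ 248 mb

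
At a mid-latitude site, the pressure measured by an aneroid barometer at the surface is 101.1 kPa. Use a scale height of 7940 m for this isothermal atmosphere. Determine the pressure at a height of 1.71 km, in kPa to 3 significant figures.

Barometric formula: P = P₀ exp(−z/H).
z/H = 1710.0/7940.0 = 0.21537; exp(−0.21537) = 0.80624.
P = 101.1 × 0.80624 = 81.511 kPa.

P ≈ 81.5 kPa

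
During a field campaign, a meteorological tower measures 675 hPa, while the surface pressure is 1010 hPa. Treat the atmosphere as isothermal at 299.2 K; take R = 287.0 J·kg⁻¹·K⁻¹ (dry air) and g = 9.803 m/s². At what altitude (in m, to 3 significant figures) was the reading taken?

z ≈ 3530 m

Scale height: H = RT/g = 287.0 × 299.2 / 9.803 = 8759.6 m.
Invert the barometric formula: z = H ln(P₀/P).
P₀/P = 1010/675 = 1.4963; ln(1.4963) = 0.40300.
z = 8759.6 × 0.40300 = 3530.1 m.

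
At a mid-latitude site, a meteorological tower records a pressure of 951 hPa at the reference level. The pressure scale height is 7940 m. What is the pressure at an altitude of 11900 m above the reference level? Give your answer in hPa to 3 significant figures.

P ≈ 212 hPa

Barometric formula: P = P₀ exp(−z/H).
z/H = 11900/7940.0 = 1.4987; exp(−1.4987) = 0.22342.
P = 951 × 0.22342 = 212.47 hPa.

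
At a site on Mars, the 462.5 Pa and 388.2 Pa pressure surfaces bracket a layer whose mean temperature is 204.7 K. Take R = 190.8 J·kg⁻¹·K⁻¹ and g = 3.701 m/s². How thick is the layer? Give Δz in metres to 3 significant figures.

Δz ≈ 1850 m

Hypsometric equation: Δz = (R T̄/g) ln(P₁/P₂).
R T̄/g = 190.8 × 204.7 / 3.701 = 10553 m.
ln(462.5/388.2) = ln(1.1914) = 0.17513.
Δz = 10553 × 0.17513 = 1848.1 m.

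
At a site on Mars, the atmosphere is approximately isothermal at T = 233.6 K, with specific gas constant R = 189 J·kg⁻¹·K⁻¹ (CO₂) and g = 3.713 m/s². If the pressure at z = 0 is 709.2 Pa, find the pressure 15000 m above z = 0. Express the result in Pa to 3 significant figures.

Scale height: H = RT/g = 189 × 233.6 / 3.713 = 11891 m.
Barometric formula: P = P₀ exp(−z/H).
z/H = 15000/11891 = 1.2615; exp(−1.2615) = 0.28323.
P = 709.2 × 0.28323 = 200.87 Pa.

P ≈ 201 Pa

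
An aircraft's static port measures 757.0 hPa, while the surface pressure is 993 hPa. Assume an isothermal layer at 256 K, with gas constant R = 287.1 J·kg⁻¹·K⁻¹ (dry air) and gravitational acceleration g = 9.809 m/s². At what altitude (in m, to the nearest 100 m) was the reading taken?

Scale height: H = RT/g = 287.1 × 256 / 9.809 = 7492.9 m.
Invert the barometric formula: z = H ln(P₀/P).
P₀/P = 993/757.0 = 1.3118; ln(1.3118) = 0.27140.
z = 7492.9 × 0.27140 = 2033.6 m.

z ≈ 2000 m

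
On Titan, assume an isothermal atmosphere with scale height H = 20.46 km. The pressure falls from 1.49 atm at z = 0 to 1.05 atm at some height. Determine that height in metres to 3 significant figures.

Invert the barometric formula: z = H ln(P₀/P).
P₀/P = 1.49/1.05 = 1.4190; ln(1.4190) = 0.34995.
z = 20460 × 0.34995 = 7160.0 m.

z ≈ 7160 m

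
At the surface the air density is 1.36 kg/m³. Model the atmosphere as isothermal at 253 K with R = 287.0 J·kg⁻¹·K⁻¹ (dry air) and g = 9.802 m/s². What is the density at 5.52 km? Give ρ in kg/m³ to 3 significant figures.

ρ ≈ 0.646 kg/m³

Scale height: H = RT/g = 287.0 × 253 / 9.802 = 7407.8 m.
In an isothermal atmosphere, density decays like pressure: ρ = ρ₀ exp(−z/H).
z/H = 5520.0/7407.8 = 0.74516; exp(−0.74516) = 0.47466.
ρ = 1.36 × 0.47466 = 0.64554 kg/m³.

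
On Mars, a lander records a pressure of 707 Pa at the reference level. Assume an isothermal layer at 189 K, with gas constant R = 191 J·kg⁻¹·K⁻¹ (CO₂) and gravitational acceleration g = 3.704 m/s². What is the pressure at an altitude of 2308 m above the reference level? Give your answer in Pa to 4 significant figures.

P ≈ 557.9 Pa

Scale height: H = RT/g = 191 × 189 / 3.704 = 9746.0 m.
Barometric formula: P = P₀ exp(−z/H).
z/H = 2308.0/9746.0 = 0.23682; exp(−0.23682) = 0.78913.
P = 707 × 0.78913 = 557.91 Pa.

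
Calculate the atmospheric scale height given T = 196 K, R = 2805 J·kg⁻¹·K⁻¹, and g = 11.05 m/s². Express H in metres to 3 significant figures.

H ≈ 49800 m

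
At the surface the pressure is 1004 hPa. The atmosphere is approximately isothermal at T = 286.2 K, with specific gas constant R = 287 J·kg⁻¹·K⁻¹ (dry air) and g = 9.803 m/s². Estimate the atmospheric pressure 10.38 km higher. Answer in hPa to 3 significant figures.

Scale height: H = RT/g = 287 × 286.2 / 9.803 = 8379.0 m.
Barometric formula: P = P₀ exp(−z/H).
z/H = 10380/8379.0 = 1.2388; exp(−1.2388) = 0.28973.
P = 1004 × 0.28973 = 290.89 hPa.

P ≈ 291 hPa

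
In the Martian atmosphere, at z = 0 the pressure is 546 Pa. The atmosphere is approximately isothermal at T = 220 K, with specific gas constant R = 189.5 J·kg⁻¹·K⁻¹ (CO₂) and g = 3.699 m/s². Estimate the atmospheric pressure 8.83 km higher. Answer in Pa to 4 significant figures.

Scale height: H = RT/g = 189.5 × 220 / 3.699 = 11271 m.
Barometric formula: P = P₀ exp(−z/H).
z/H = 8830.0/11271 = 0.78343; exp(−0.78343) = 0.45684.
P = 546 × 0.45684 = 249.43 Pa.

P ≈ 249.4 Pa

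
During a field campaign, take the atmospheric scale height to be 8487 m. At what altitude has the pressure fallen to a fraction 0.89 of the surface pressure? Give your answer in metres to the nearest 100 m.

z ≈ 1000 m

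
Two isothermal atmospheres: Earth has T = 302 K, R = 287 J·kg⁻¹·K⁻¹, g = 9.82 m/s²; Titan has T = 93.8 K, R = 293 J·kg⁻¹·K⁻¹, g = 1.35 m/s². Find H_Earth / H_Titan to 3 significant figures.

H_Earth/H_Titan ≈ 0.434

H = RT/g for each body.
H_Earth = 287 × 302 / 9.82 = 8826.3 m.
H_Titan = 293 × 93.8 / 1.35 = 20358 m.
H_Earth/H_Titan = 8826.3/20358 = 0.43355.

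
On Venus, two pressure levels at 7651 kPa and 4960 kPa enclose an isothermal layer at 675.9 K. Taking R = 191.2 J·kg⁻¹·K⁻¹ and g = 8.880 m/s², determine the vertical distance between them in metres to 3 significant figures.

Hypsometric equation: Δz = (R T̄/g) ln(P₁/P₂).
R T̄/g = 191.2 × 675.9 / 8.880 = 14553 m.
ln(7651/4960) = ln(1.5425) = 0.43340.
Δz = 14553 × 0.43340 = 6307.3 m.

Δz ≈ 6310 m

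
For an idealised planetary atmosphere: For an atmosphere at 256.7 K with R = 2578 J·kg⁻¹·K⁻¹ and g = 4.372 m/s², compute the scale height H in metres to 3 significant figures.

H ≈ 151000 m

The scale height of an isothermal atmosphere is H = RT/g.
H = 2578 × 256.7 / 4.372 = 661770/4.372 = 151370 m.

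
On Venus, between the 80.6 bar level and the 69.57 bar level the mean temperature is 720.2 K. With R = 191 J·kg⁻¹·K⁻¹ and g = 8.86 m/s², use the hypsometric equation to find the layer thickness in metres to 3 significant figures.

Hypsometric equation: Δz = (R T̄/g) ln(P₁/P₂).
R T̄/g = 191 × 720.2 / 8.86 = 15526 m.
ln(80.6/69.57) = ln(1.1585) = 0.14713.
Δz = 15526 × 0.14713 = 2284.3 m.

Δz ≈ 2280 m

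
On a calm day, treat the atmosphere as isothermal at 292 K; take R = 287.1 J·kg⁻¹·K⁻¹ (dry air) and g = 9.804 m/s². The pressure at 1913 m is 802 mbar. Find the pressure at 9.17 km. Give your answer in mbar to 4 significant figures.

P ≈ 343.2 mbar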